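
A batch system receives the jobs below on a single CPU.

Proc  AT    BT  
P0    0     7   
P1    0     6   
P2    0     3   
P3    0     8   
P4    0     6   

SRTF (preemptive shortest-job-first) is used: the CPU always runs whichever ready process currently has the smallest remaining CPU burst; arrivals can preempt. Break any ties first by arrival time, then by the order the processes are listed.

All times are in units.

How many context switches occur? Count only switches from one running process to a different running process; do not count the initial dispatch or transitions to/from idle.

Schedule: | P2 0-3 | P1 3-9 | P4 9-15 | P0 15-22 | P3 22-30 |
Completion: P0=22  P1=9  P2=3  P3=30  P4=15

4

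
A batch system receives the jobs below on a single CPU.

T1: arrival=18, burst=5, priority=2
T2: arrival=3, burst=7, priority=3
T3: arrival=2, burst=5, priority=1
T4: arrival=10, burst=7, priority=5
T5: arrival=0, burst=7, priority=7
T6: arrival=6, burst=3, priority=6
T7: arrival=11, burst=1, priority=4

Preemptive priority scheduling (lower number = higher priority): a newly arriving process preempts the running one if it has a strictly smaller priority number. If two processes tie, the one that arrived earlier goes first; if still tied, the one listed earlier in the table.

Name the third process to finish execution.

T7

Schedule: | T5 0-2 | T3 2-7 | T2 7-14 | T7 14-15 | T4 15-18 | T1 18-23 | T4 23-27 | T6 27-30 | T5 30-35 |
Completion: T1=23  T2=14  T3=7  T4=27  T5=35  T6=30  T7=15
Finish order: T3 → T2 → T7 → T1 → T4 → T6 → T5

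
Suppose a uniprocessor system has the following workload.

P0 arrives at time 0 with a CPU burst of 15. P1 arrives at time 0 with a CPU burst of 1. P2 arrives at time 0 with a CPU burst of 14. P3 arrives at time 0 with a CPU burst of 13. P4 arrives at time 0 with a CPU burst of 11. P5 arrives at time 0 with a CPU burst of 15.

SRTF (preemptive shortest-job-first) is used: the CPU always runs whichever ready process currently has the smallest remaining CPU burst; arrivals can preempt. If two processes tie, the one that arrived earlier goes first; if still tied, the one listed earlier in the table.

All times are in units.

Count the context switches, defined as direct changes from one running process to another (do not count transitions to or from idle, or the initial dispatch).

Gantt: | P1 0-1 | P4 1-12 | P3 12-25 | P2 25-39 | P0 39-54 | P5 54-69 |
Completion: P0=54  P1=1  P2=39  P3=25  P4=12  P5=69

5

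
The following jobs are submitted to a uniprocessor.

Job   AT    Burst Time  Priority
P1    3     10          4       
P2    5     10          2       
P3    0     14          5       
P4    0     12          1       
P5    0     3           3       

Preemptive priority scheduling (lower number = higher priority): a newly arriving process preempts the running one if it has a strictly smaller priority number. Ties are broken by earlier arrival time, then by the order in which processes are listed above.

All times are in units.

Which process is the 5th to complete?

Timeline: | P4 0-12 | P2 12-22 | P5 22-25 | P1 25-35 | P3 35-49 |
Completion: P1=35  P2=22  P3=49  P4=12  P5=25
Turnaround (C−A): P1=32  P2=17  P3=49  P4=12  P5=25
Finish order: P4 → P2 → P5 → P1 → P3

P3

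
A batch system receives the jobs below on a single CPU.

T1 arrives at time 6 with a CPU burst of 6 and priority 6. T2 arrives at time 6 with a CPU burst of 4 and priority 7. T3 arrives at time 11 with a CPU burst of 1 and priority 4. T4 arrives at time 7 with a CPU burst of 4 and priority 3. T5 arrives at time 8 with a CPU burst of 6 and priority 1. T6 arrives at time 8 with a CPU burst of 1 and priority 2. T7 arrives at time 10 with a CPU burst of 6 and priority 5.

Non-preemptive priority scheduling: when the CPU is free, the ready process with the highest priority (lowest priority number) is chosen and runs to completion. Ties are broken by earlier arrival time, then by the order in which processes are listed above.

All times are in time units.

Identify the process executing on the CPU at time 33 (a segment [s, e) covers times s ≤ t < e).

T2

Timeline: | idle 0-6 | T1 6-12 | T5 12-18 | T6 18-19 | T4 19-23 | T3 23-24 | T7 24-30 | T2 30-34 |
Completion: T1=12  T2=34  T3=24  T4=23  T5=18  T6=19  T7=30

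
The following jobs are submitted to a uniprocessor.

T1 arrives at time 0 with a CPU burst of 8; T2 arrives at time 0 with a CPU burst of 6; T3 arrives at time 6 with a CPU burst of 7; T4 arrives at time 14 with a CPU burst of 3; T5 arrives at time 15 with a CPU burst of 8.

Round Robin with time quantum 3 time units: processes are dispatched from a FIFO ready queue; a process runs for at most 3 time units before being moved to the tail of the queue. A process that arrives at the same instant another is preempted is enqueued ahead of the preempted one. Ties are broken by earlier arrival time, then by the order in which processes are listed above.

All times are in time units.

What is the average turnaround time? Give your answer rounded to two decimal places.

15.80

Timeline: | T1 0-3 | T2 3-6 | T1 6-9 | T3 9-12 | T2 12-15 | T1 15-17 | T3 17-20 | T4 20-23 | T5 23-26 | T3 26-27 | T5 27-32 |
Completion: T1=17  T2=15  T3=27  T4=23  T5=32
Turnaround times: T1=17, T2=15, T3=21, T4=9, T5=17
Average turnaround = (17+15+21+9+17) / 5 = 79/5 = 15.80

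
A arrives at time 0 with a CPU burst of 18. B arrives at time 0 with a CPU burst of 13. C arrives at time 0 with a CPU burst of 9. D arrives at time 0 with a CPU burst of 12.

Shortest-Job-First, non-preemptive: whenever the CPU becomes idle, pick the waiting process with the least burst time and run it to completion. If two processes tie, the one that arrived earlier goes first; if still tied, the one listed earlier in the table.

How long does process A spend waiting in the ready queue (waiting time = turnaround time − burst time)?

34

Gantt: | C 0-9 | D 9-21 | B 21-34 | A 34-52 |
Completion: A=52  B=34  C=9  D=21
Waiting(A) = turnaround − burst = 52 − 18 = 34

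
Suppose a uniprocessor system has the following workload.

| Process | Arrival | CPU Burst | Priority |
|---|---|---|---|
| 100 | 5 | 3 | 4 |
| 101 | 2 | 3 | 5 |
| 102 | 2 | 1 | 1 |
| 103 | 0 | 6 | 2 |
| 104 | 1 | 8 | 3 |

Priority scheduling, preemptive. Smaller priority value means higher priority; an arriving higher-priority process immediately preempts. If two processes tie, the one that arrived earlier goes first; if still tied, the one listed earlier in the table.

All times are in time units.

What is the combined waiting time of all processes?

33

Timeline: | 103 0-2 | 102 2-3 | 103 3-7 | 104 7-15 | 100 15-18 | 101 18-21 |
Completion: 100=18  101=21  102=3  103=7  104=15
Turnaround (C−A): 100=13  101=19  102=1  103=7  104=14
Waiting = turnaround − burst: 100=10, 101=16, 102=0, 103=1, 104=6
Total waiting = 10 + 16 + 0 + 1 + 6 = 33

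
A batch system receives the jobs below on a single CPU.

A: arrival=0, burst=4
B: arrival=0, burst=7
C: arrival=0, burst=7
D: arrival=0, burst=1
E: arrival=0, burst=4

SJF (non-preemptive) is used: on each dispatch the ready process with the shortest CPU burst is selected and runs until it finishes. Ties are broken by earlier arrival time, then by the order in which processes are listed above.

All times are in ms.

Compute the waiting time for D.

Gantt: | D 0-1 | A 1-5 | E 5-9 | B 9-16 | C 16-23 |
Completion: A=5  B=16  C=23  D=1  E=9
Turnaround (C−A): A=5  B=16  C=23  D=1  E=9
Waiting(D) = turnaround − burst = 1 − 1 = 0

0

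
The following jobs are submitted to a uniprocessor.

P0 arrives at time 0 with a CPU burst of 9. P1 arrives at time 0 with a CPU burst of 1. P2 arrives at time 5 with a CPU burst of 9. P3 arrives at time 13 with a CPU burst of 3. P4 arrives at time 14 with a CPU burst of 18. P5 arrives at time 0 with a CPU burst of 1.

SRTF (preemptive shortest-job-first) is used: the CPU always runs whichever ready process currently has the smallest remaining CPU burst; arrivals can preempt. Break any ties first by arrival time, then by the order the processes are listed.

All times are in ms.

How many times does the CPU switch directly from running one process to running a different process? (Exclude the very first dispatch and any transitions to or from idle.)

6

Gantt: | P1 0-1 | P5 1-2 | P0 2-11 | P2 11-13 | P3 13-16 | P2 16-23 | P4 23-41 |
Completion: P0=11  P1=1  P2=23  P3=16  P4=41  P5=2
Turnaround (C−A): P0=11  P1=1  P2=18  P3=3  P4=27  P5=2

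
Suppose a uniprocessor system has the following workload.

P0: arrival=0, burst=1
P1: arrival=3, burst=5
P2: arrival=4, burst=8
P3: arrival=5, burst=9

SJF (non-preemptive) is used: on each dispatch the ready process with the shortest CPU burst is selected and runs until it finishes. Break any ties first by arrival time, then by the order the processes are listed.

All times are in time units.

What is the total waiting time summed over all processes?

Schedule: | P0 0-1 | idle 1-3 | P1 3-8 | P2 8-16 | P3 16-25 |
Completion: P0=1  P1=8  P2=16  P3=25
Waiting = turnaround − burst: P0=0, P1=0, P2=4, P3=11
Total waiting = 0 + 0 + 4 + 11 = 15

15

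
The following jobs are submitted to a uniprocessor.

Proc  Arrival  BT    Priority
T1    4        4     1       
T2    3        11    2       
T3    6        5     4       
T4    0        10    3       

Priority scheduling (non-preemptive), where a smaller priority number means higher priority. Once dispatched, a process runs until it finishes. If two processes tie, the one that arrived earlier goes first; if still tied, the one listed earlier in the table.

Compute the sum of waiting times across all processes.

Schedule: | T4 0-10 | T1 10-14 | T2 14-25 | T3 25-30 |
Completion: T1=14  T2=25  T3=30  T4=10
Waiting = turnaround − burst: T1=6, T2=11, T3=19, T4=0
Total waiting = 6 + 11 + 19 + 0 = 36

36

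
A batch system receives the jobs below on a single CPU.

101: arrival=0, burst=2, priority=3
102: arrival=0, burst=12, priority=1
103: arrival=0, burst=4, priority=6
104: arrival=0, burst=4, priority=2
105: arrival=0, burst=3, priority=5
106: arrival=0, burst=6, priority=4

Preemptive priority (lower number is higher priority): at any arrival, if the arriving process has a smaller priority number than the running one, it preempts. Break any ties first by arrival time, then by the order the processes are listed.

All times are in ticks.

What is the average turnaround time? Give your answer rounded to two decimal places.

Timeline: | 102 0-12 | 104 12-16 | 101 16-18 | 106 18-24 | 105 24-27 | 103 27-31 |
Completion: 101=18  102=12  103=31  104=16  105=27  106=24
Turnaround (C−A): 101=18  102=12  103=31  104=16  105=27  106=24
Turnaround times: 101=18, 102=12, 103=31, 104=16, 105=27, 106=24
Average turnaround = (18+12+31+16+27+24) / 6 = 128/6 = 21.33

21.33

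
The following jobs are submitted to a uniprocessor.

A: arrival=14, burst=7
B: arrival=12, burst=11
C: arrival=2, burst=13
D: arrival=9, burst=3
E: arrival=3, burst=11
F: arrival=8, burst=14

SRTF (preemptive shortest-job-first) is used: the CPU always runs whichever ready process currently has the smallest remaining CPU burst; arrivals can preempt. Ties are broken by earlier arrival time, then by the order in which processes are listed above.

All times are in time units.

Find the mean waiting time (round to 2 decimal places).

14.83

Gantt: | idle 0-2 | C 2-3 | E 3-9 | D 9-12 | E 12-17 | A 17-24 | B 24-35 | C 35-47 | F 47-61 |
Completion: A=24  B=35  C=47  D=12  E=17  F=61
Waiting times: A=3, B=12, C=32, D=0, E=3, F=39
Average waiting = (3+12+32+0+3+39) / 6 = 89/6 = 14.83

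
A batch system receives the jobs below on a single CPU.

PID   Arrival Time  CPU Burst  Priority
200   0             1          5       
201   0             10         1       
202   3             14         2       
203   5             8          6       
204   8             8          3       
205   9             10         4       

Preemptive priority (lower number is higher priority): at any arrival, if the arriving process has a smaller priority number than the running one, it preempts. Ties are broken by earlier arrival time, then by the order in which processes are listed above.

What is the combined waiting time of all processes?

Timeline: | 201 0-10 | 202 10-24 | 204 24-32 | 205 32-42 | 200 42-43 | 203 43-51 |
Completion: 200=43  201=10  202=24  203=51  204=32  205=42
Waiting = turnaround − burst: 200=42, 201=0, 202=7, 203=38, 204=16, 205=23
Total waiting = 42 + 0 + 7 + 38 + 16 + 23 = 126

126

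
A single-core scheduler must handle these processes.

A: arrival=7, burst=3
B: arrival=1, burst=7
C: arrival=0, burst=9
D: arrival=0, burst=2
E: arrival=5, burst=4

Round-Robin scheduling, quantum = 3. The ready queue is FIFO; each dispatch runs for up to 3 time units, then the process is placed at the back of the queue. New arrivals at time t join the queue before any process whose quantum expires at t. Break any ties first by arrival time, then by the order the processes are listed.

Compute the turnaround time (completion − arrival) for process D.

5

Timeline: | C 0-3 | D 3-5 | B 5-8 | C 8-11 | E 11-14 | A 14-17 | B 17-20 | C 20-23 | E 23-24 | B 24-25 |
Completion: A=17  B=25  C=23  D=5  E=24
Turnaround (C−A): A=10  B=24  C=23  D=5  E=19
Turnaround(D) = completion − arrival = 5 − 0 = 5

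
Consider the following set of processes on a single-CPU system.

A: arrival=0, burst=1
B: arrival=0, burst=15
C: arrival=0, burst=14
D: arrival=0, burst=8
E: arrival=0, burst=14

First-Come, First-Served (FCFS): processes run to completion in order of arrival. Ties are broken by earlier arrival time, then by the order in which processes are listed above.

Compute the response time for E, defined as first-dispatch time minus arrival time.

Timeline: | A 0-1 | B 1-16 | C 16-30 | D 30-38 | E 38-52 |
Completion: A=1  B=16  C=30  D=38  E=52
Response(E) = first start − arrival = 38 − 0 = 38

38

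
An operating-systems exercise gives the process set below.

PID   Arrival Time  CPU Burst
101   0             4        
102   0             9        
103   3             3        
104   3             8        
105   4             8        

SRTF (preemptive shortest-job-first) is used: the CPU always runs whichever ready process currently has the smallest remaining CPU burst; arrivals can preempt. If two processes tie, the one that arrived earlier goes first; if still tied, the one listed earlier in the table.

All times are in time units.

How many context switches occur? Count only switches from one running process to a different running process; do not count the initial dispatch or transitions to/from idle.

Schedule: | 101 0-4 | 103 4-7 | 104 7-15 | 105 15-23 | 102 23-32 |
Completion: 101=4  102=32  103=7  104=15  105=23
Turnaround (C−A): 101=4  102=32  103=4  104=12  105=19

4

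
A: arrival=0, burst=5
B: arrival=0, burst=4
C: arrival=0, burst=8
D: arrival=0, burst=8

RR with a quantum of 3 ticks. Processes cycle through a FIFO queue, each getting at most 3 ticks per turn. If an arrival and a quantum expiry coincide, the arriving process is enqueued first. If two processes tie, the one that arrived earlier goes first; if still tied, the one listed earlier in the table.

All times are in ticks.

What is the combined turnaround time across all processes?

77

Gantt: | A 0-3 | B 3-6 | C 6-9 | D 9-12 | A 12-14 | B 14-15 | C 15-18 | D 18-21 | C 21-23 | D 23-25 |
Completion: A=14  B=15  C=23  D=25
Turnaround (C−A): A=14  B=15  C=23  D=25
Turnaround = completion − arrival: A=14, B=15, C=23, D=25
Total turnaround = 14 + 15 + 23 + 25 = 77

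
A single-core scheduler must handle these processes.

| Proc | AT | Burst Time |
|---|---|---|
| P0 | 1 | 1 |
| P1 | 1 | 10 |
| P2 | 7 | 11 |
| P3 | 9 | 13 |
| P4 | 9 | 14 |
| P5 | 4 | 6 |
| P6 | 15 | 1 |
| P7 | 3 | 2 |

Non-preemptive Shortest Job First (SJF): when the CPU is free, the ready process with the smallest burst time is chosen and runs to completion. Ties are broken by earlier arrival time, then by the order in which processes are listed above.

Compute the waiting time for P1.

Schedule: | idle 0-1 | P0 1-2 | P1 2-12 | P7 12-14 | P5 14-20 | P6 20-21 | P2 21-32 | P3 32-45 | P4 45-59 |
Completion: P0=2  P1=12  P2=32  P3=45  P4=59  P5=20  P6=21  P7=14
Waiting(P1) = turnaround − burst = 11 − 10 = 1

1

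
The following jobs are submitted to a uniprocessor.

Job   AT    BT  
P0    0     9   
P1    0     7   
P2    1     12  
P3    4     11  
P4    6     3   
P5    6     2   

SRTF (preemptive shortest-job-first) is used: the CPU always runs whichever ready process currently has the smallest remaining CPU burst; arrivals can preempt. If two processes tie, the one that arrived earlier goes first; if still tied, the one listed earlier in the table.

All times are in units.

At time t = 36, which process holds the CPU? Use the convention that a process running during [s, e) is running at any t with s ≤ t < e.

P2

Timeline: | P1 0-7 | P5 7-9 | P4 9-12 | P0 12-21 | P3 21-32 | P2 32-44 |
Completion: P0=21  P1=7  P2=44  P3=32  P4=12  P5=9
Turnaround (C−A): P0=21  P1=7  P2=43  P3=28  P4=6  P5=3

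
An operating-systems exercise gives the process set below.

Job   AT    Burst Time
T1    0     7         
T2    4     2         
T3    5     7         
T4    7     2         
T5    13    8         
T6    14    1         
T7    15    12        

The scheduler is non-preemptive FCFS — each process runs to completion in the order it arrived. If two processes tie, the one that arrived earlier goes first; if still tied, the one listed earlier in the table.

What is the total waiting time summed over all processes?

45

Schedule: | T1 0-7 | T2 7-9 | T3 9-16 | T4 16-18 | T5 18-26 | T6 26-27 | T7 27-39 |
Completion: T1=7  T2=9  T3=16  T4=18  T5=26  T6=27  T7=39
Turnaround (C−A): T1=7  T2=5  T3=11  T4=11  T5=13  T6=13  T7=24
Waiting = turnaround − burst: T1=0, T2=3, T3=4, T4=9, T5=5, T6=12, T7=12
Total waiting = 0 + 3 + 4 + 9 + 5 + 12 + 12 = 45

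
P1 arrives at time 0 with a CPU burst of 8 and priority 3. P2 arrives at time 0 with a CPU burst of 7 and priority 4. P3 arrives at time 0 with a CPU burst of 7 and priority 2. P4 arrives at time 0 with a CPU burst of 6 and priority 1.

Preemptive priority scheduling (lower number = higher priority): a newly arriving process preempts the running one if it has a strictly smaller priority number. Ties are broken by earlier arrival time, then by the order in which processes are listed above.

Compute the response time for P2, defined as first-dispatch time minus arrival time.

Timeline: | P4 0-6 | P3 6-13 | P1 13-21 | P2 21-28 |
Completion: P1=21  P2=28  P3=13  P4=6
Turnaround (C−A): P1=21  P2=28  P3=13  P4=6
Response(P2) = first start − arrival = 21 − 0 = 21

21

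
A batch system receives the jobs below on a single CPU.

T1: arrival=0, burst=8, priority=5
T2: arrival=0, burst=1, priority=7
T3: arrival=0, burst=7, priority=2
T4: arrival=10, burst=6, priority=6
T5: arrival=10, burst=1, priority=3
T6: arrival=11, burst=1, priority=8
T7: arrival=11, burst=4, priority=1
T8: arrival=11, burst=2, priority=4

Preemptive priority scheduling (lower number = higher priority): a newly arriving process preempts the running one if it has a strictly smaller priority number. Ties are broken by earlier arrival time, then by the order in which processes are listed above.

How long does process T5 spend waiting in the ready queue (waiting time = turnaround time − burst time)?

0

Schedule: | T3 0-7 | T1 7-10 | T5 10-11 | T7 11-15 | T8 15-17 | T1 17-22 | T4 22-28 | T2 28-29 | T6 29-30 |
Completion: T1=22  T2=29  T3=7  T4=28  T5=11  T6=30  T7=15  T8=17
Waiting(T5) = turnaround − burst = 1 − 1 = 0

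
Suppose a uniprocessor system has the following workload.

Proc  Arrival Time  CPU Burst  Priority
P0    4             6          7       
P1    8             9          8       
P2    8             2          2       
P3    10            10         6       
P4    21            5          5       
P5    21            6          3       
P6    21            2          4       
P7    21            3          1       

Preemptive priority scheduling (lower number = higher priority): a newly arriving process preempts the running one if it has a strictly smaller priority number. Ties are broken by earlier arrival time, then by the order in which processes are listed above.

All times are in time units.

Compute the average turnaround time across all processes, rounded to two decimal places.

15.50

Timeline: | idle 0-4 | P0 4-8 | P2 8-10 | P3 10-20 | P0 20-21 | P7 21-24 | P5 24-30 | P6 30-32 | P4 32-37 | P0 37-38 | P1 38-47 |
Completion: P0=38  P1=47  P2=10  P3=20  P4=37  P5=30  P6=32  P7=24
Turnaround (C−A): P0=34  P1=39  P2=2  P3=10  P4=16  P5=9  P6=11  P7=3
Turnaround times: P0=34, P1=39, P2=2, P3=10, P4=16, P5=9, P6=11, P7=3
Average turnaround = (34+39+2+10+16+9+11+3) / 8 = 124/8 = 15.50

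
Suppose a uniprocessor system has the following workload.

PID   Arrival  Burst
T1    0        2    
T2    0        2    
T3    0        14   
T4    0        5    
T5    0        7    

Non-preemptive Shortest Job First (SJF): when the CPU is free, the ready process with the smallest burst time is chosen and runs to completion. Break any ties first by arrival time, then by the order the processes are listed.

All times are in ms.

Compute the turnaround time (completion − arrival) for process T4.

Schedule: | T1 0-2 | T2 2-4 | T4 4-9 | T5 9-16 | T3 16-30 |
Completion: T1=2  T2=4  T3=30  T4=9  T5=16
Turnaround(T4) = completion − arrival = 9 − 0 = 9

9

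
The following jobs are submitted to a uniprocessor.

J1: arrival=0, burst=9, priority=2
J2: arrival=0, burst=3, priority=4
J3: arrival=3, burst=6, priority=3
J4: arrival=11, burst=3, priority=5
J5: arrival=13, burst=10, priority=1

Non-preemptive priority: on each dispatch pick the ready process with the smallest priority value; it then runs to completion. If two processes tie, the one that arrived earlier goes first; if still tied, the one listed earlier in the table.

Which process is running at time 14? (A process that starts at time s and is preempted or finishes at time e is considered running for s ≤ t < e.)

Schedule: | J1 0-9 | J3 9-15 | J5 15-25 | J2 25-28 | J4 28-31 |
Completion: J1=9  J2=28  J3=15  J4=31  J5=25
Turnaround (C−A): J1=9  J2=28  J3=12  J4=20  J5=12

J3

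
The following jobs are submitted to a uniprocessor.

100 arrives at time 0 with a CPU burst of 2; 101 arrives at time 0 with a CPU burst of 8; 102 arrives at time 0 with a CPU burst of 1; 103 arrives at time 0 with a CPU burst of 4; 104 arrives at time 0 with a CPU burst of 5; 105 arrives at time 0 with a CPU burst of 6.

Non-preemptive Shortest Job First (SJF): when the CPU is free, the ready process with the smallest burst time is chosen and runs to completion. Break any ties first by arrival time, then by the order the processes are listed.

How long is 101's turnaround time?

Timeline: | 102 0-1 | 100 1-3 | 103 3-7 | 104 7-12 | 105 12-18 | 101 18-26 |
Completion: 100=3  101=26  102=1  103=7  104=12  105=18
Turnaround (C−A): 100=3  101=26  102=1  103=7  104=12  105=18
Turnaround(101) = completion − arrival = 26 − 0 = 26

26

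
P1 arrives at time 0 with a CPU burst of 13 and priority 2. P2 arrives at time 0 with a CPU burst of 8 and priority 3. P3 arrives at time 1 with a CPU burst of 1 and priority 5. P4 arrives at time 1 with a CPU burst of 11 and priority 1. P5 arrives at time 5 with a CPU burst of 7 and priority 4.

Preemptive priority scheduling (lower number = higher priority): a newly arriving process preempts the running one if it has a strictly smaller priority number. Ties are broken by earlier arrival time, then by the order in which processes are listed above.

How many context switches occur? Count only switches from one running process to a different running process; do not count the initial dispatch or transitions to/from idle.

Timeline: | P1 0-1 | P4 1-12 | P1 12-24 | P2 24-32 | P5 32-39 | P3 39-40 |
Completion: P1=24  P2=32  P3=40  P4=12  P5=39

5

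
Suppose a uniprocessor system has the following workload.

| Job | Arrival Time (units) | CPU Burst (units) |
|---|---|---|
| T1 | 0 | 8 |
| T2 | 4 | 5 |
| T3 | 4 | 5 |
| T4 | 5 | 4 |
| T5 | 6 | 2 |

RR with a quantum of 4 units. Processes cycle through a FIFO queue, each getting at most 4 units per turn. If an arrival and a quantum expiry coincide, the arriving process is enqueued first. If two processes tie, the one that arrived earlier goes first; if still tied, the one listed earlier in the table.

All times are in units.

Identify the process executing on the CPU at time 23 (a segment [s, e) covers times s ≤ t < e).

Timeline: | T1 0-4 | T2 4-8 | T3 8-12 | T1 12-16 | T4 16-20 | T5 20-22 | T2 22-23 | T3 23-24 |
Completion: T1=16  T2=23  T3=24  T4=20  T5=22
Turnaround (C−A): T1=16  T2=19  T3=20  T4=15  T5=16

T3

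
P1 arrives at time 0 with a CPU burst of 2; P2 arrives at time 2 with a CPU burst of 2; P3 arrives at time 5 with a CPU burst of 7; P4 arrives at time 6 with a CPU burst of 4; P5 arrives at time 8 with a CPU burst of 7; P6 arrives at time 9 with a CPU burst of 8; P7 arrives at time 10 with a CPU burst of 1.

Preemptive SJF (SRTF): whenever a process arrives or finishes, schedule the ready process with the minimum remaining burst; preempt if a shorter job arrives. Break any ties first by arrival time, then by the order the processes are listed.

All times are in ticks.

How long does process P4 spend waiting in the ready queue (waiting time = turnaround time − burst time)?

0

Schedule: | P1 0-2 | P2 2-4 | idle 4-5 | P3 5-6 | P4 6-10 | P7 10-11 | P3 11-17 | P5 17-24 | P6 24-32 |
Completion: P1=2  P2=4  P3=17  P4=10  P5=24  P6=32  P7=11
Turnaround (C−A): P1=2  P2=2  P3=12  P4=4  P5=16  P6=23  P7=1
Waiting(P4) = turnaround − burst = 4 − 4 = 0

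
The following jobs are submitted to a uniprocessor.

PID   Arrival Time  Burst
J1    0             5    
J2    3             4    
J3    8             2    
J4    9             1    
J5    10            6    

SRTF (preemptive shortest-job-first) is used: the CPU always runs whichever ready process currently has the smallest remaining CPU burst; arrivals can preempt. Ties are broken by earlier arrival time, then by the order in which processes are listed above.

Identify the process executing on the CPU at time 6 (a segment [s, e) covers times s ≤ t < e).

Schedule: | J1 0-5 | J2 5-9 | J4 9-10 | J3 10-12 | J5 12-18 |
Completion: J1=5  J2=9  J3=12  J4=10  J5=18

J2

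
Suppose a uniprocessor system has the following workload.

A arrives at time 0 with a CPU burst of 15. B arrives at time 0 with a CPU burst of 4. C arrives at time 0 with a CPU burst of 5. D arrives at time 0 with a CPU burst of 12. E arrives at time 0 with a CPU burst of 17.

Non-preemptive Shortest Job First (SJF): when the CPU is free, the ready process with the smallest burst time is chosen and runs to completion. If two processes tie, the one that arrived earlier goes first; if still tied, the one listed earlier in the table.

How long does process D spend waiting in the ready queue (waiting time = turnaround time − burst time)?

Gantt: | B 0-4 | C 4-9 | D 9-21 | A 21-36 | E 36-53 |
Completion: A=36  B=4  C=9  D=21  E=53
Waiting(D) = turnaround − burst = 21 − 12 = 9

9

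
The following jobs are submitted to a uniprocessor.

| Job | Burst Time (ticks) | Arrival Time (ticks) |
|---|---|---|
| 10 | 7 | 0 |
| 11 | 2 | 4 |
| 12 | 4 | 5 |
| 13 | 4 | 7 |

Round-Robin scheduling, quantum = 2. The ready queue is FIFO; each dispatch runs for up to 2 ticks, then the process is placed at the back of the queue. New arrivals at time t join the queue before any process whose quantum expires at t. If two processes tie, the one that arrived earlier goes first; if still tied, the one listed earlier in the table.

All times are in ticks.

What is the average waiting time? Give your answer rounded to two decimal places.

4.50

Timeline: | 10 0-4 | 11 4-6 | 10 6-8 | 12 8-10 | 13 10-12 | 10 12-13 | 12 13-15 | 13 15-17 |
Completion: 10=13  11=6  12=15  13=17
Turnaround (C−A): 10=13  11=2  12=10  13=10
Waiting times: 10=6, 11=0, 12=6, 13=6
Average waiting = (6+0+6+6) / 4 = 18/4 = 4.50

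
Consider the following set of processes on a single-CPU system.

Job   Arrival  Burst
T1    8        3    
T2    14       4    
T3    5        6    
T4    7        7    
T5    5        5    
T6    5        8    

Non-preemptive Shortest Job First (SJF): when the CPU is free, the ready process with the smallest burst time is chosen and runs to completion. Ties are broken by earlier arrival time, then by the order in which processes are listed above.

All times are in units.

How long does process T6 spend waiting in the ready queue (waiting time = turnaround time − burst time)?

25

Schedule: | idle 0-5 | T5 5-10 | T1 10-13 | T3 13-19 | T2 19-23 | T4 23-30 | T6 30-38 |
Completion: T1=13  T2=23  T3=19  T4=30  T5=10  T6=38
Waiting(T6) = turnaround − burst = 33 − 8 = 25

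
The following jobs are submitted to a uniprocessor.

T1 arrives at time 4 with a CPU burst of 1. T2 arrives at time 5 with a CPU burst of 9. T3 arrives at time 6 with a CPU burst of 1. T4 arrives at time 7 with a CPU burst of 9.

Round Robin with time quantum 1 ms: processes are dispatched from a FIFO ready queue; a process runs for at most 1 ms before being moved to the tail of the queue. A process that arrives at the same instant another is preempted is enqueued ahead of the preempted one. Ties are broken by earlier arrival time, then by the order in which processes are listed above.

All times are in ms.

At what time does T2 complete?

22

Schedule: | idle 0-4 | T1 4-5 | T2 5-6 | T3 6-7 | T2 7-8 | T4 8-9 | T2 9-10 | T4 10-11 | T2 11-12 | T4 12-13 | T2 13-14 | T4 14-15 | T2 15-16 | T4 16-17 | T2 17-18 | T4 18-19 | T2 19-20 | T4 20-21 | T2 21-22 | T4 22-24 |
Completion: T1=5  T2=22  T3=7  T4=24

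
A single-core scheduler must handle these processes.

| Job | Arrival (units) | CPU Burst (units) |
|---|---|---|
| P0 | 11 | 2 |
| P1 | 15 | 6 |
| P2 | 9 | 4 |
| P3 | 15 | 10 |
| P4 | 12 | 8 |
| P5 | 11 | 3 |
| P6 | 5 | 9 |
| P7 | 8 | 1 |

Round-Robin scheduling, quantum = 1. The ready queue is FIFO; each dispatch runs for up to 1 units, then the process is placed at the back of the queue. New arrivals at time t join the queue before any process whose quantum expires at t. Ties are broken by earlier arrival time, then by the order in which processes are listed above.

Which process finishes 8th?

Schedule: | idle 0-5 | P6 5-8 | P7 8-9 | P6 9-10 | P2 10-11 | P6 11-12 | P0 12-13 | P5 13-14 | P2 14-15 | P4 15-16 | P6 16-17 | P0 17-18 | P5 18-19 | P1 19-20 | P3 20-21 | P2 21-22 | P4 22-23 | P6 23-24 | P5 24-25 | P1 25-26 | P3 26-27 | P2 27-28 | P4 28-29 | P6 29-30 | P1 30-31 | P3 31-32 | P4 32-33 | P6 33-34 | P1 34-35 | P3 35-36 | P4 36-37 | P1 37-38 | P3 38-39 | P4 39-40 | P1 40-41 | P3 41-42 | P4 42-43 | P3 43-44 | P4 44-45 | P3 45-48 |
Completion: P0=18  P1=41  P2=28  P3=48  P4=45  P5=25  P6=34  P7=9
Finish order: P7 → P0 → P5 → P2 → P6 → P1 → P4 → P3

P3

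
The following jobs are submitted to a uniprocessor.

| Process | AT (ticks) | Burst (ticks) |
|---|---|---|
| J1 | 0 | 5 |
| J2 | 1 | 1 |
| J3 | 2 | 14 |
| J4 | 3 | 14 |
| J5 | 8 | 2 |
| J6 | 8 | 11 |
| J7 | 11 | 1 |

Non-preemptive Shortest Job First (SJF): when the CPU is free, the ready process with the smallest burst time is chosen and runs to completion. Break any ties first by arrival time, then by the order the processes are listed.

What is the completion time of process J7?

21

Gantt: | J1 0-5 | J2 5-6 | J3 6-20 | J7 20-21 | J5 21-23 | J6 23-34 | J4 34-48 |
Completion: J1=5  J2=6  J3=20  J4=48  J5=23  J6=34  J7=21
Turnaround (C−A): J1=5  J2=5  J3=18  J4=45  J5=15  J6=26  J7=10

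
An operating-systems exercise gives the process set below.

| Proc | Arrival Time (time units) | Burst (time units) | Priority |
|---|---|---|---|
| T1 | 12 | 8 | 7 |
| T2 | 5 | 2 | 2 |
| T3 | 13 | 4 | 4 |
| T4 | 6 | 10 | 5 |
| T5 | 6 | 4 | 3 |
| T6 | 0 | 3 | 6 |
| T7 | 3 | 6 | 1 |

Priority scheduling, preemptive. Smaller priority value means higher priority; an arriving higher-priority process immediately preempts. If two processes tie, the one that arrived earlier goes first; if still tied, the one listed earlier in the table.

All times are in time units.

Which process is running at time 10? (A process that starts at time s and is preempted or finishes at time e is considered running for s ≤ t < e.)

Timeline: | T6 0-3 | T7 3-9 | T2 9-11 | T5 11-15 | T3 15-19 | T4 19-29 | T1 29-37 |
Completion: T1=37  T2=11  T3=19  T4=29  T5=15  T6=3  T7=9
Turnaround (C−A): T1=25  T2=6  T3=6  T4=23  T5=9  T6=3  T7=6

T2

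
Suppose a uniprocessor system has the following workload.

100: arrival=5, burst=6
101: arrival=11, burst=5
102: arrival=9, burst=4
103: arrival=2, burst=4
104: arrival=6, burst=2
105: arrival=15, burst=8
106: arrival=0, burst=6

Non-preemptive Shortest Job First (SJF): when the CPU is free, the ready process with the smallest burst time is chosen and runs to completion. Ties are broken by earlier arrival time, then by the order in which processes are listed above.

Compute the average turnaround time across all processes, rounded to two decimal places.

11.00

Schedule: | 106 0-6 | 104 6-8 | 103 8-12 | 102 12-16 | 101 16-21 | 100 21-27 | 105 27-35 |
Completion: 100=27  101=21  102=16  103=12  104=8  105=35  106=6
Turnaround times: 100=22, 101=10, 102=7, 103=10, 104=2, 105=20, 106=6
Average turnaround = (22+10+7+10+2+20+6) / 7 = 77/7 = 11.00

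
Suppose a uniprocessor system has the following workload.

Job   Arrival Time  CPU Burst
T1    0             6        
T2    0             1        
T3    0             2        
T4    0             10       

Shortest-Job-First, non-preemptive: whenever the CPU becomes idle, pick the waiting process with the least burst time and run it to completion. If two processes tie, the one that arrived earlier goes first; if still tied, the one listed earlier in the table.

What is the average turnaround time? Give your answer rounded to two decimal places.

8.00

Schedule: | T2 0-1 | T3 1-3 | T1 3-9 | T4 9-19 |
Completion: T1=9  T2=1  T3=3  T4=19
Turnaround times: T1=9, T2=1, T3=3, T4=19
Average turnaround = (9+1+3+19) / 4 = 32/4 = 8.00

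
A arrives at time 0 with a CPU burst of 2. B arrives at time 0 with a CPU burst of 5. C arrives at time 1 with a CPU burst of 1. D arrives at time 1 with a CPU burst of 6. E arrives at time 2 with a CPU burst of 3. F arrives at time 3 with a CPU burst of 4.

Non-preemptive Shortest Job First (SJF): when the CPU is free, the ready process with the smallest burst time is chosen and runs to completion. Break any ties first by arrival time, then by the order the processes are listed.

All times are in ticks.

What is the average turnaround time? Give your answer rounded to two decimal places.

8.33

Gantt: | A 0-2 | C 2-3 | E 3-6 | F 6-10 | B 10-15 | D 15-21 |
Completion: A=2  B=15  C=3  D=21  E=6  F=10
Turnaround (C−A): A=2  B=15  C=2  D=20  E=4  F=7
Turnaround times: A=2, B=15, C=2, D=20, E=4, F=7
Average turnaround = (2+15+2+20+4+7) / 6 = 50/6 = 8.33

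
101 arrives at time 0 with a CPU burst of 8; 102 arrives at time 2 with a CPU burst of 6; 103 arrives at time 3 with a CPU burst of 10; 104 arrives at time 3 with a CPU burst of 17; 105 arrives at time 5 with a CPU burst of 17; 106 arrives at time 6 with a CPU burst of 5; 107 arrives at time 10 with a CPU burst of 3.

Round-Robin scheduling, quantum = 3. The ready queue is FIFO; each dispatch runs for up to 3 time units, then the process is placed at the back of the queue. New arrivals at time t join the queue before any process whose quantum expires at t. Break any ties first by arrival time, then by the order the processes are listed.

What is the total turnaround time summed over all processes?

280

Gantt: | 101 0-3 | 102 3-6 | 103 6-9 | 104 9-12 | 101 12-15 | 105 15-18 | 106 18-21 | 102 21-24 | 103 24-27 | 107 27-30 | 104 30-33 | 101 33-35 | 105 35-38 | 106 38-40 | 103 40-43 | 104 43-46 | 105 46-49 | 103 49-50 | 104 50-53 | 105 53-56 | 104 56-59 | 105 59-62 | 104 62-64 | 105 64-66 |
Completion: 101=35  102=24  103=50  104=64  105=66  106=40  107=30
Turnaround (C−A): 101=35  102=22  103=47  104=61  105=61  106=34  107=20
Turnaround = completion − arrival: 101=35, 102=22, 103=47, 104=61, 105=61, 106=34, 107=20
Total turnaround = 35 + 22 + 47 + 61 + 61 + 34 + 20 = 280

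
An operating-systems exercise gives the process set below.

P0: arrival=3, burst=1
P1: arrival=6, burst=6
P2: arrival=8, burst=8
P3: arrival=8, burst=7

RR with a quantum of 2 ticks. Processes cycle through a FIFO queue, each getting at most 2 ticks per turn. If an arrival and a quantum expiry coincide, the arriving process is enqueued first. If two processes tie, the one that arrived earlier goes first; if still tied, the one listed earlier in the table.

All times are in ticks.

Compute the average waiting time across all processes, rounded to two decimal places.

Timeline: | idle 0-3 | P0 3-4 | idle 4-6 | P1 6-8 | P2 8-10 | P3 10-12 | P1 12-14 | P2 14-16 | P3 16-18 | P1 18-20 | P2 20-22 | P3 22-24 | P2 24-26 | P3 26-27 |
Completion: P0=4  P1=20  P2=26  P3=27
Turnaround (C−A): P0=1  P1=14  P2=18  P3=19
Waiting times: P0=0, P1=8, P2=10, P3=12
Average waiting = (0+8+10+12) / 4 = 30/4 = 7.50

7.50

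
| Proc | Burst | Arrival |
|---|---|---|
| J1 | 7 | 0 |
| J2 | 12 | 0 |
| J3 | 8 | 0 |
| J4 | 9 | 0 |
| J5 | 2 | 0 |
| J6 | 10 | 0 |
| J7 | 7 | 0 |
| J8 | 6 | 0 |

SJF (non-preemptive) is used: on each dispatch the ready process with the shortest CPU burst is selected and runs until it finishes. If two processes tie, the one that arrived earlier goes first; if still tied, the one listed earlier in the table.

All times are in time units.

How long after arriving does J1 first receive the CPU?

8

Schedule: | J5 0-2 | J8 2-8 | J1 8-15 | J7 15-22 | J3 22-30 | J4 30-39 | J6 39-49 | J2 49-61 |
Completion: J1=15  J2=61  J3=30  J4=39  J5=2  J6=49  J7=22  J8=8
Turnaround (C−A): J1=15  J2=61  J3=30  J4=39  J5=2  J6=49  J7=22  J8=8
Response(J1) = first start − arrival = 8 − 0 = 8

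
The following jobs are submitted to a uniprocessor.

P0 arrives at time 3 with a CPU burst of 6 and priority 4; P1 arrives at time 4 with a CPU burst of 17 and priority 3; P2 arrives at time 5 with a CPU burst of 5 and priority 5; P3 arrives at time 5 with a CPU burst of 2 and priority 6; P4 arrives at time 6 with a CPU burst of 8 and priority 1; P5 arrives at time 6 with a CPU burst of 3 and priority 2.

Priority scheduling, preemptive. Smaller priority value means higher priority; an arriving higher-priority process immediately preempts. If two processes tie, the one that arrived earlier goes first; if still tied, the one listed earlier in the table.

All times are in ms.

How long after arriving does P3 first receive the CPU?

37

Gantt: | idle 0-3 | P0 3-4 | P1 4-6 | P4 6-14 | P5 14-17 | P1 17-32 | P0 32-37 | P2 37-42 | P3 42-44 |
Completion: P0=37  P1=32  P2=42  P3=44  P4=14  P5=17
Turnaround (C−A): P0=34  P1=28  P2=37  P3=39  P4=8  P5=11
Response(P3) = first start − arrival = 42 − 5 = 37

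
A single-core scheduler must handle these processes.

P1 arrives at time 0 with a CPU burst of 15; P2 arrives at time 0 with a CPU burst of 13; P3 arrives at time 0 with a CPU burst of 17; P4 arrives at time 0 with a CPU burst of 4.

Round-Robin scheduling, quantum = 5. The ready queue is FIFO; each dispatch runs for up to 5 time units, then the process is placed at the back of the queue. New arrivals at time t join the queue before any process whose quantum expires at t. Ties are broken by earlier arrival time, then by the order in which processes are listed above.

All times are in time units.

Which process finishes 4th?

P3

Timeline: | P1 0-5 | P2 5-10 | P3 10-15 | P4 15-19 | P1 19-24 | P2 24-29 | P3 29-34 | P1 34-39 | P2 39-42 | P3 42-49 |
Completion: P1=39  P2=42  P3=49  P4=19
Finish order: P4 → P1 → P2 → P3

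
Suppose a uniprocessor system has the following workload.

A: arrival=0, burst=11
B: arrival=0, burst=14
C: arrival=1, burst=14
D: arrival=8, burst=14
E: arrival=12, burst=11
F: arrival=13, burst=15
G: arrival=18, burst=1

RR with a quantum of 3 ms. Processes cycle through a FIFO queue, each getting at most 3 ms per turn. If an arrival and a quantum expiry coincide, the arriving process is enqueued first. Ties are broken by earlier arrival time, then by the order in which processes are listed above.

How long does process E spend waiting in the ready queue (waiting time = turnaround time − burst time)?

Gantt: | A 0-3 | B 3-6 | C 6-9 | A 9-12 | B 12-15 | D 15-18 | C 18-21 | E 21-24 | A 24-27 | F 27-30 | B 30-33 | G 33-34 | D 34-37 | C 37-40 | E 40-43 | A 43-45 | F 45-48 | B 48-51 | D 51-54 | C 54-57 | E 57-60 | F 60-63 | B 63-65 | D 65-68 | C 68-70 | E 70-72 | F 72-75 | D 75-77 | F 77-80 |
Completion: A=45  B=65  C=70  D=77  E=72  F=80  G=34
Turnaround (C−A): A=45  B=65  C=69  D=69  E=60  F=67  G=16
Waiting(E) = turnaround − burst = 60 − 11 = 49

49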